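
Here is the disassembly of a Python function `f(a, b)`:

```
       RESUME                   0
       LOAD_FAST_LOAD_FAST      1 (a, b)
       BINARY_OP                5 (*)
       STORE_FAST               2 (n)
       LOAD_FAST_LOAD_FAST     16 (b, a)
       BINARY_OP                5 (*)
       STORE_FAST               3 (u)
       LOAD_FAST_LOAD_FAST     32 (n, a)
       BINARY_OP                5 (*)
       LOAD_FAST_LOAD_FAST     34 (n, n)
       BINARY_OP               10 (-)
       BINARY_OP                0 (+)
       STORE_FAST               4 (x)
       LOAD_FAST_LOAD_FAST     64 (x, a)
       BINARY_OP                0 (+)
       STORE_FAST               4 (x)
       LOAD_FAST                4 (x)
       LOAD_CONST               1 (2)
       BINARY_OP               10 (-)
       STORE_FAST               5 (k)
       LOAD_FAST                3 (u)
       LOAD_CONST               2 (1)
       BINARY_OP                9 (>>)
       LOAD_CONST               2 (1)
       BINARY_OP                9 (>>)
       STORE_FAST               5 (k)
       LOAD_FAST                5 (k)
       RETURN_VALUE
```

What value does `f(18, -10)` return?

-45

LOAD_FAST_LOAD_FAST a,b → push 18,-10. Stack: [18, -10]
BINARY_OP * → 18 * -10 = -180. Stack: [-180]
STORE_FAST n → n=-180. Stack: []
LOAD_FAST_LOAD_FAST b,a → push -10,18. Stack: [-10, 18]
BINARY_OP * → -10 * 18 = -180. Stack: [-180]
STORE_FAST u → u=-180. Stack: []
LOAD_FAST_LOAD_FAST n,a → push -180,18. Stack: [-180, 18]
BINARY_OP * → -180 * 18 = -3240. Stack: [-3240]
LOAD_FAST_LOAD_FAST n,n → push -180,-180. Stack: [-3240, -180, -180]
BINARY_OP - → -180 - -180 = 0. Stack: [-3240, 0]
BINARY_OP + → -3240 + 0 = -3240. Stack: [-3240]
STORE_FAST x → x=-3240. Stack: []
LOAD_FAST_LOAD_FAST x,a → push -3240,18. Stack: [-3240, 18]
BINARY_OP + → -3240 + 18 = -3222. Stack: [-3222]
STORE_FAST x → x=-3222. Stack: []
LOAD_FAST x → push -3222. Stack: [-3222]
LOAD_CONST → push 2. Stack: [-3222, 2]
BINARY_OP - → -3222 - 2 = -3224. Stack: [-3224]
STORE_FAST k → k=-3224. Stack: []
LOAD_FAST u → push -180. Stack: [-180]
LOAD_CONST → push 1. Stack: [-180, 1]
BINARY_OP >> → -180 >> 1 = -90. Stack: [-90]
LOAD_CONST → push 1. Stack: [-90, 1]
BINARY_OP >> → -90 >> 1 = -45. Stack: [-45]
STORE_FAST k → k=-45. Stack: []
LOAD_FAST k → push -45. Stack: [-45]
RETURN_VALUE → return -45.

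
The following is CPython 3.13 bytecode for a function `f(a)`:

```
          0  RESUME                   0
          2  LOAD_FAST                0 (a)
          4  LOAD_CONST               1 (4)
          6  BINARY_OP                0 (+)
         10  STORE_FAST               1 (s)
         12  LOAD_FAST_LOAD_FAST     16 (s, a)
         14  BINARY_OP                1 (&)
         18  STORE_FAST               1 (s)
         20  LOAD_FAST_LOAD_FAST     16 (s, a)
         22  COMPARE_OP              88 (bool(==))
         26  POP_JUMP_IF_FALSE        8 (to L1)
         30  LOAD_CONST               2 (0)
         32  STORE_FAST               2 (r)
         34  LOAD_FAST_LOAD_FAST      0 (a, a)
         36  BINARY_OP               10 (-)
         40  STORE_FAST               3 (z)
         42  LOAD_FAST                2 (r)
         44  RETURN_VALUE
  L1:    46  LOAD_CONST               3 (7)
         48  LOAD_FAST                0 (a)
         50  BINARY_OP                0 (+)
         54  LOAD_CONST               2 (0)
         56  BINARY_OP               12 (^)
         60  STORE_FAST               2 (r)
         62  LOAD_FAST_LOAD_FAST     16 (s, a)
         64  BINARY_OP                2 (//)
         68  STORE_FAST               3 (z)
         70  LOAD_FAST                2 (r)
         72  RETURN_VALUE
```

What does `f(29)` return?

LOAD_FAST a → push 29. Stack: [29]
LOAD_CONST → push 4. Stack: [29, 4]
BINARY_OP + → 29 + 4 = 33. Stack: [33]
STORE_FAST s → s=33. Stack: []
LOAD_FAST_LOAD_FAST s,a → push 33,29. Stack: [33, 29]
BINARY_OP & → 33 & 29 = 1. Stack: [1]
STORE_FAST s → s=1. Stack: []
LOAD_FAST_LOAD_FAST s,a → push 1,29. Stack: [1, 29]
COMPARE_OP bool(==) → 1 vs 29 = False. Stack: [False]
POP_JUMP_IF_FALSE → pop False; jump. Stack: []
LOAD_CONST → push 7. Stack: [7]
LOAD_FAST a → push 29. Stack: [7, 29]
BINARY_OP + → 7 + 29 = 36. Stack: [36]
LOAD_CONST → push 0. Stack: [36, 0]
BINARY_OP ^ → 36 ^ 0 = 36. Stack: [36]
STORE_FAST r → r=36. Stack: []
LOAD_FAST_LOAD_FAST s,a → push 1,29. Stack: [1, 29]
BINARY_OP // → 1 // 29 = 0. Stack: [0]
STORE_FAST z → z=0. Stack: []
LOAD_FAST r → push 36. Stack: [36]
RETURN_VALUE → return 36.

36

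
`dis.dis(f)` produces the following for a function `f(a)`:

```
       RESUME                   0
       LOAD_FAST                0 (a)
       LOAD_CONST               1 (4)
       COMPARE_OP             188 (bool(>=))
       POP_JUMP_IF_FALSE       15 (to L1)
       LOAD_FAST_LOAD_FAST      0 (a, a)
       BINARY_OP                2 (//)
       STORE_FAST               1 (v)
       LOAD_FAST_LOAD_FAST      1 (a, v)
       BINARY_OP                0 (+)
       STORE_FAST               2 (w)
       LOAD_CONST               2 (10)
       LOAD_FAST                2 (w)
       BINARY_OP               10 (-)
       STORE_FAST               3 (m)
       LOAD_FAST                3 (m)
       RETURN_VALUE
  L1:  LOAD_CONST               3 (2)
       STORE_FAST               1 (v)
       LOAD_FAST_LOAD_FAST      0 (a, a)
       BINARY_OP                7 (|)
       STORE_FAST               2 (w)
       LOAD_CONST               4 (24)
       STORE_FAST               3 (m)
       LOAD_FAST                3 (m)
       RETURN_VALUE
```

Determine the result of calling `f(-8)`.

24

LOAD_FAST a → push -8. Stack: [-8]
LOAD_CONST → push 4. Stack: [-8, 4]
COMPARE_OP bool(>=) → -8 vs 4 = False. Stack: [False]
POP_JUMP_IF_FALSE → pop False; jump. Stack: []
LOAD_CONST → push 2. Stack: [2]
STORE_FAST v → v=2. Stack: []
LOAD_FAST_LOAD_FAST a,a → push -8,-8. Stack: [-8, -8]
BINARY_OP | → -8 | -8 = -8. Stack: [-8]
STORE_FAST w → w=-8. Stack: []
LOAD_CONST → push 24. Stack: [24]
STORE_FAST m → m=24. Stack: []
LOAD_FAST m → push 24. Stack: [24]
RETURN_VALUE → return 24.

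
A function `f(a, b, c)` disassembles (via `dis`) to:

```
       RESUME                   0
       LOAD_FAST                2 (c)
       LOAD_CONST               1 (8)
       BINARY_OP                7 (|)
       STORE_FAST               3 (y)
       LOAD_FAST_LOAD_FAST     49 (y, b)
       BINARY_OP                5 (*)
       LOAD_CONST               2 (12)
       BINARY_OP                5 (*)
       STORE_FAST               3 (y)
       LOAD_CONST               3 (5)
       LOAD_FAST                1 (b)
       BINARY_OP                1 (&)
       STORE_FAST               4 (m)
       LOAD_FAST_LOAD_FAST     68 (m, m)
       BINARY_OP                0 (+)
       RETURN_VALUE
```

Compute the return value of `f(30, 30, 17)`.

LOAD_FAST c → push 17. Stack: [17]
LOAD_CONST → push 8. Stack: [17, 8]
BINARY_OP | → 17 | 8 = 25. Stack: [25]
STORE_FAST y → y=25. Stack: []
LOAD_FAST_LOAD_FAST y,b → push 25,30. Stack: [25, 30]
BINARY_OP * → 25 * 30 = 750. Stack: [750]
LOAD_CONST → push 12. Stack: [750, 12]
BINARY_OP * → 750 * 12 = 9000. Stack: [9000]
STORE_FAST y → y=9000. Stack: []
LOAD_CONST → push 5. Stack: [5]
LOAD_FAST b → push 30. Stack: [5, 30]
BINARY_OP & → 5 & 30 = 4. Stack: [4]
STORE_FAST m → m=4. Stack: []
LOAD_FAST_LOAD_FAST m,m → push 4,4. Stack: [4, 4]
BINARY_OP + → 4 + 4 = 8. Stack: [8]
RETURN_VALUE → return 8.

8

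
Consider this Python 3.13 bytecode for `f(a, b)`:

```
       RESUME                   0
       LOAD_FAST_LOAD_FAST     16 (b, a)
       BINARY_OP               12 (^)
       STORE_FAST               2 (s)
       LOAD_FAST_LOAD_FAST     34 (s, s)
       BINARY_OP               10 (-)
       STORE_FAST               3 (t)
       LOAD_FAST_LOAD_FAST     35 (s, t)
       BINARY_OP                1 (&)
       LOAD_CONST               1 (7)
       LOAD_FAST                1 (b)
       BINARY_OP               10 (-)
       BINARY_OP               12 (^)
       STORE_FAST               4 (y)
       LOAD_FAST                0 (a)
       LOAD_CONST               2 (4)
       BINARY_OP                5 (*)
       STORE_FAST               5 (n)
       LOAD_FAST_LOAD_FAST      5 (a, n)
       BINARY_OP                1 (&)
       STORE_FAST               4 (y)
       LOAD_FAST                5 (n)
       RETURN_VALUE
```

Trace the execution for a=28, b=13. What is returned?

LOAD_FAST_LOAD_FAST b,a → push 13,28. Stack: [13, 28]
BINARY_OP ^ → 13 ^ 28 = 17. Stack: [17]
STORE_FAST s → s=17. Stack: []
LOAD_FAST_LOAD_FAST s,s → push 17,17. Stack: [17, 17]
BINARY_OP - → 17 - 17 = 0. Stack: [0]
STORE_FAST t → t=0. Stack: []
LOAD_FAST_LOAD_FAST s,t → push 17,0. Stack: [17, 0]
BINARY_OP & → 17 & 0 = 0. Stack: [0]
LOAD_CONST → push 7. Stack: [0, 7]
LOAD_FAST b → push 13. Stack: [0, 7, 13]
BINARY_OP - → 7 - 13 = -6. Stack: [0, -6]
BINARY_OP ^ → 0 ^ -6 = -6. Stack: [-6]
STORE_FAST y → y=-6. Stack: []
LOAD_FAST a → push 28. Stack: [28]
LOAD_CONST → push 4. Stack: [28, 4]
BINARY_OP * → 28 * 4 = 112. Stack: [112]
STORE_FAST n → n=112. Stack: []
LOAD_FAST_LOAD_FAST a,n → push 28,112. Stack: [28, 112]
BINARY_OP & → 28 & 112 = 16. Stack: [16]
STORE_FAST y → y=16. Stack: []
LOAD_FAST n → push 112. Stack: [112]
RETURN_VALUE → return 112.

112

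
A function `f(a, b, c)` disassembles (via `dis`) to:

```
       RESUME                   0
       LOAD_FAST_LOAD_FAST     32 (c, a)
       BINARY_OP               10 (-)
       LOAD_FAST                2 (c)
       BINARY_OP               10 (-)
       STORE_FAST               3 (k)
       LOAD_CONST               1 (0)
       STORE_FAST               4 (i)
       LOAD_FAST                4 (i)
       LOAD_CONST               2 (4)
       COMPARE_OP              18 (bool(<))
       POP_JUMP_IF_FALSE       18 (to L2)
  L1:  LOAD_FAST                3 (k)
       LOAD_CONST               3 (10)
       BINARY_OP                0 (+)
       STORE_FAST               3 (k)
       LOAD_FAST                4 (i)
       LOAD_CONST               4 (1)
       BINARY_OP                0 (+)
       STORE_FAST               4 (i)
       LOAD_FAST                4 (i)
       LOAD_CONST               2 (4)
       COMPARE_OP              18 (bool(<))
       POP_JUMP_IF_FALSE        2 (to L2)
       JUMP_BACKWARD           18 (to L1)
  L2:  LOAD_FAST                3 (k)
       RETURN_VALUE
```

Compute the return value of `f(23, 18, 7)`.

17

LOAD_FAST_LOAD_FAST c,a → push 7,23. Stack: [7, 23]
BINARY_OP - → 7 - 23 = -16. Stack: [-16]
LOAD_FAST c → push 7. Stack: [-16, 7]
BINARY_OP - → -16 - 7 = -23. Stack: [-23]
STORE_FAST k → k=-23. Stack: []
LOAD_CONST → push 0. Stack: [0]
STORE_FAST i → i=0. Stack: []
LOAD_FAST i → push 0. Stack: [0]
LOAD_CONST → push 4. Stack: [0, 4]
COMPARE_OP bool(<) → 0 vs 4 = True. Stack: [True]
POP_JUMP_IF_FALSE → pop True; no jump. Stack: []
LOAD_FAST k → push -23. Stack: [-23]
LOAD_CONST → push 10. Stack: [-23, 10]
BINARY_OP + → -23 + 10 = -13. Stack: [-13]
STORE_FAST k → k=-13. Stack: []
LOAD_FAST i → push 0. Stack: [0]
LOAD_CONST → push 1. Stack: [0, 1]
BINARY_OP + → 0 + 1 = 1. Stack: [1]
STORE_FAST i → i=1. Stack: []
LOAD_FAST i → push 1. Stack: [1]
LOAD_CONST → push 4. Stack: [1, 4]
COMPARE_OP bool(<) → 1 vs 4 = True. Stack: [True]
POP_JUMP_IF_FALSE → pop True; no jump. Stack: []
LOAD_FAST k → push -13. Stack: [-13]
LOAD_CONST → push 10. Stack: [-13, 10]
BINARY_OP + → -13 + 10 = -3. Stack: [-3]
STORE_FAST k → k=-3. Stack: []
LOAD_FAST i → push 1. Stack: [1]
LOAD_CONST → push 1. Stack: [1, 1]
BINARY_OP + → 1 + 1 = 2. Stack: [2]
STORE_FAST i → i=2. Stack: []
LOAD_FAST i → push 2. Stack: [2]
LOAD_CONST → push 4. Stack: [2, 4]
COMPARE_OP bool(<) → 2 vs 4 = True. Stack: [True]
POP_JUMP_IF_FALSE → pop True; no jump. Stack: []
LOAD_FAST k → push -3. Stack: [-3]
LOAD_CONST → push 10. Stack: [-3, 10]
BINARY_OP + → -3 + 10 = 7. Stack: [7]
STORE_FAST k → k=7. Stack: []
LOAD_FAST i → push 2. Stack: [2]
LOAD_CONST → push 1. Stack: [2, 1]
BINARY_OP + → 2 + 1 = 3. Stack: [3]
STORE_FAST i → i=3. Stack: []
LOAD_FAST i → push 3. Stack: [3]
LOAD_CONST → push 4. Stack: [3, 4]
COMPARE_OP bool(<) → 3 vs 4 = True. Stack: [True]
POP_JUMP_IF_FALSE → pop True; no jump. Stack: []
LOAD_FAST k → push 7. Stack: [7]
LOAD_CONST → push 10. Stack: [7, 10]
BINARY_OP + → 7 + 10 = 17. Stack: [17]
STORE_FAST k → k=17. Stack: []
LOAD_FAST i → push 3. Stack: [3]
LOAD_CONST → push 1. Stack: [3, 1]
BINARY_OP + → 3 + 1 = 4. Stack: [4]
STORE_FAST i → i=4. Stack: []
LOAD_FAST i → push 4. Stack: [4]
LOAD_CONST → push 4. Stack: [4, 4]
COMPARE_OP bool(<) → 4 vs 4 = False. Stack: [False]
POP_JUMP_IF_FALSE → pop False; jump. Stack: []
LOAD_FAST k → push 17. Stack: [17]
RETURN_VALUE → return 17.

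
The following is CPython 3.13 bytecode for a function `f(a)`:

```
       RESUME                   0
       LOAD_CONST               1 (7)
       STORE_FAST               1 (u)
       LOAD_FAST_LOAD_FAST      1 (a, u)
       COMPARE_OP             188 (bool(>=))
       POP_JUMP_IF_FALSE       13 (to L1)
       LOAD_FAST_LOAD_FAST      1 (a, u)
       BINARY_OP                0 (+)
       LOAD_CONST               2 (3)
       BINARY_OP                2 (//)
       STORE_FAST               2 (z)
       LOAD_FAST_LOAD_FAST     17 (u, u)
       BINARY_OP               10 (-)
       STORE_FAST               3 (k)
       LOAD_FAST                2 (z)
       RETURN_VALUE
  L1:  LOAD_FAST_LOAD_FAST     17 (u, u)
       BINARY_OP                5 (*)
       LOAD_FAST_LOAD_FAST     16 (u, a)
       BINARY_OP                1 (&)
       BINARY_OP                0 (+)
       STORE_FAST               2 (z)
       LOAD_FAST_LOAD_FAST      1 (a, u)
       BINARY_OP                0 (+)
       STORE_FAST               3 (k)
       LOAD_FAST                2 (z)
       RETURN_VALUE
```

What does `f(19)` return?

8

LOAD_CONST → push 7. Stack: [7]
STORE_FAST u → u=7. Stack: []
LOAD_FAST_LOAD_FAST a,u → push 19,7. Stack: [19, 7]
COMPARE_OP bool(>=) → 19 vs 7 = True. Stack: [True]
POP_JUMP_IF_FALSE → pop True; no jump. Stack: []
LOAD_FAST_LOAD_FAST a,u → push 19,7. Stack: [19, 7]
BINARY_OP + → 19 + 7 = 26. Stack: [26]
LOAD_CONST → push 3. Stack: [26, 3]
BINARY_OP // → 26 // 3 = 8. Stack: [8]
STORE_FAST z → z=8. Stack: []
LOAD_FAST_LOAD_FAST u,u → push 7,7. Stack: [7, 7]
BINARY_OP - → 7 - 7 = 0. Stack: [0]
STORE_FAST k → k=0. Stack: []
LOAD_FAST z → push 8. Stack: [8]
RETURN_VALUE → return 8.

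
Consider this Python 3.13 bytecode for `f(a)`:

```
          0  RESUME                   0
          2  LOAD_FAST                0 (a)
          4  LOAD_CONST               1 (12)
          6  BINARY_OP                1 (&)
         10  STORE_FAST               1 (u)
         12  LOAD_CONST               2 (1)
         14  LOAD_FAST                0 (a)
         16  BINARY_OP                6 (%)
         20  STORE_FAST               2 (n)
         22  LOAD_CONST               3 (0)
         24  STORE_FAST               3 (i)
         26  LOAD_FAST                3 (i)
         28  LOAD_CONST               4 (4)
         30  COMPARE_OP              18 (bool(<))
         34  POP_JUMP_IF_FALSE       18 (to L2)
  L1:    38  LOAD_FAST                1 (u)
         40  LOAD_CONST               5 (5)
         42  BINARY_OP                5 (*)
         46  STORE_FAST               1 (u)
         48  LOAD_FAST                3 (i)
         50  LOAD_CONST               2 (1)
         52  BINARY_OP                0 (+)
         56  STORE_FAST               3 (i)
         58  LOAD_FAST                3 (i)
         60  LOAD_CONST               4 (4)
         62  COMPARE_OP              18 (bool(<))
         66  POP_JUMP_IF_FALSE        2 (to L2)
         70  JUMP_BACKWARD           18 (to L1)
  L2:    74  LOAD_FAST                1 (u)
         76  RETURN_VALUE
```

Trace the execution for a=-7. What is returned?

LOAD_FAST a → push -7. Stack: [-7]
LOAD_CONST → push 12. Stack: [-7, 12]
BINARY_OP & → -7 & 12 = 8. Stack: [8]
STORE_FAST u → u=8. Stack: []
LOAD_CONST → push 1. Stack: [1]
LOAD_FAST a → push -7. Stack: [1, -7]
BINARY_OP % → 1 % -7 = -6. Stack: [-6]
STORE_FAST n → n=-6. Stack: []
LOAD_CONST → push 0. Stack: [0]
STORE_FAST i → i=0. Stack: []
LOAD_FAST i → push 0. Stack: [0]
LOAD_CONST → push 4. Stack: [0, 4]
COMPARE_OP bool(<) → 0 vs 4 = True. Stack: [True]
POP_JUMP_IF_FALSE → pop True; no jump. Stack: []
LOAD_FAST u → push 8. Stack: [8]
LOAD_CONST → push 5. Stack: [8, 5]
BINARY_OP * → 8 * 5 = 40. Stack: [40]
STORE_FAST u → u=40. Stack: []
LOAD_FAST i → push 0. Stack: [0]
LOAD_CONST → push 1. Stack: [0, 1]
BINARY_OP + → 0 + 1 = 1. Stack: [1]
STORE_FAST i → i=1. Stack: []
LOAD_FAST i → push 1. Stack: [1]
LOAD_CONST → push 4. Stack: [1, 4]
COMPARE_OP bool(<) → 1 vs 4 = True. Stack: [True]
POP_JUMP_IF_FALSE → pop True; no jump. Stack: []
LOAD_FAST u → push 40. Stack: [40]
LOAD_CONST → push 5. Stack: [40, 5]
BINARY_OP * → 40 * 5 = 200. Stack: [200]
STORE_FAST u → u=200. Stack: []
LOAD_FAST i → push 1. Stack: [1]
LOAD_CONST → push 1. Stack: [1, 1]
BINARY_OP + → 1 + 1 = 2. Stack: [2]
STORE_FAST i → i=2. Stack: []
LOAD_FAST i → push 2. Stack: [2]
LOAD_CONST → push 4. Stack: [2, 4]
COMPARE_OP bool(<) → 2 vs 4 = True. Stack: [True]
POP_JUMP_IF_FALSE → pop True; no jump. Stack: []
LOAD_FAST u → push 200. Stack: [200]
LOAD_CONST → push 5. Stack: [200, 5]
BINARY_OP * → 200 * 5 = 1000. Stack: [1000]
STORE_FAST u → u=1000. Stack: []
LOAD_FAST i → push 2. Stack: [2]
LOAD_CONST → push 1. Stack: [2, 1]
BINARY_OP + → 2 + 1 = 3. Stack: [3]
STORE_FAST i → i=3. Stack: []
LOAD_FAST i → push 3. Stack: [3]
LOAD_CONST → push 4. Stack: [3, 4]
COMPARE_OP bool(<) → 3 vs 4 = True. Stack: [True]
POP_JUMP_IF_FALSE → pop True; no jump. Stack: []
LOAD_FAST u → push 1000. Stack: [1000]
LOAD_CONST → push 5. Stack: [1000, 5]
BINARY_OP * → 1000 * 5 = 5000. Stack: [5000]
STORE_FAST u → u=5000. Stack: []
LOAD_FAST i → push 3. Stack: [3]
LOAD_CONST → push 1. Stack: [3, 1]
BINARY_OP + → 3 + 1 = 4. Stack: [4]
STORE_FAST i → i=4. Stack: []
LOAD_FAST i → push 4. Stack: [4]
LOAD_CONST → push 4. Stack: [4, 4]
COMPARE_OP bool(<) → 4 vs 4 = False. Stack: [False]
POP_JUMP_IF_FALSE → pop False; jump. Stack: []
LOAD_FAST u → push 5000. Stack: [5000]
RETURN_VALUE → return 5000.

5000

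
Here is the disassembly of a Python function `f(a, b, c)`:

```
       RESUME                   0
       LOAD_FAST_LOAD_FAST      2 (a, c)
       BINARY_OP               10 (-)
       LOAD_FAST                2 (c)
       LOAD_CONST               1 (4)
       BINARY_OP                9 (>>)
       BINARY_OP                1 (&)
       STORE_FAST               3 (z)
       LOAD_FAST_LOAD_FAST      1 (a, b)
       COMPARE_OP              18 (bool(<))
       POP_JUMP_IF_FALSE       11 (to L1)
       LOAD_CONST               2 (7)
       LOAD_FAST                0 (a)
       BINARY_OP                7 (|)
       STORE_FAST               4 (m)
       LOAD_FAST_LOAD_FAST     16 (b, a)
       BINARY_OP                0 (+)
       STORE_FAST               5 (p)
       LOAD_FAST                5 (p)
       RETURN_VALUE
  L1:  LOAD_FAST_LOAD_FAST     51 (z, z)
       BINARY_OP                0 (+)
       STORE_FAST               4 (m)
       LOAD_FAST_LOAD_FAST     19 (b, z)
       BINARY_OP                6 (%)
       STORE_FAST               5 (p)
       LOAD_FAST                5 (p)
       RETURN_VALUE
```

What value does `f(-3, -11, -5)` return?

1

LOAD_FAST_LOAD_FAST a,c → push -3,-5. Stack: [-3, -5]
BINARY_OP - → -3 - -5 = 2. Stack: [2]
LOAD_FAST c → push -5. Stack: [2, -5]
LOAD_CONST → push 4. Stack: [2, -5, 4]
BINARY_OP >> → -5 >> 4 = -1. Stack: [2, -1]
BINARY_OP & → 2 & -1 = 2. Stack: [2]
STORE_FAST z → z=2. Stack: []
LOAD_FAST_LOAD_FAST a,b → push -3,-11. Stack: [-3, -11]
COMPARE_OP bool(<) → -3 vs -11 = False. Stack: [False]
POP_JUMP_IF_FALSE → pop False; jump. Stack: []
LOAD_FAST_LOAD_FAST z,z → push 2,2. Stack: [2, 2]
BINARY_OP + → 2 + 2 = 4. Stack: [4]
STORE_FAST m → m=4. Stack: []
LOAD_FAST_LOAD_FAST b,z → push -11,2. Stack: [-11, 2]
BINARY_OP % → -11 % 2 = 1. Stack: [1]
STORE_FAST p → p=1. Stack: []
LOAD_FAST p → push 1. Stack: [1]
RETURN_VALUE → return 1.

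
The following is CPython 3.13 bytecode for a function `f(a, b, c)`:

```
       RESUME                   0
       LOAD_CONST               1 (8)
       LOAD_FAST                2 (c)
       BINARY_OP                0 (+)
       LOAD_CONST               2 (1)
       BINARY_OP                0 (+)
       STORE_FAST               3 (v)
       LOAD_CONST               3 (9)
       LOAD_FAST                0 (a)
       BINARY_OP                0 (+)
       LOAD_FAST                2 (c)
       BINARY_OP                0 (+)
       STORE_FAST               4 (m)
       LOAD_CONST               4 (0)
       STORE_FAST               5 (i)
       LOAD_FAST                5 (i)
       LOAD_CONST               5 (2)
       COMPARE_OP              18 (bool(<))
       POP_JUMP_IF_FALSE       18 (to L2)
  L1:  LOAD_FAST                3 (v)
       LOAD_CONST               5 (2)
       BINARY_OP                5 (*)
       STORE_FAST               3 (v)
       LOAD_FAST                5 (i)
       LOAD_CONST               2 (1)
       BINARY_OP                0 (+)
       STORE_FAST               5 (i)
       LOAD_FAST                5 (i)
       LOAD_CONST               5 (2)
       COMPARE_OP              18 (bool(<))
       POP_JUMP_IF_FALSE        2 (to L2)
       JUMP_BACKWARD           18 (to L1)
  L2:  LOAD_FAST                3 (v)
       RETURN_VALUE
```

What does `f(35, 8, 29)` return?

152

LOAD_CONST → push 8. Stack: [8]
LOAD_FAST c → push 29. Stack: [8, 29]
BINARY_OP + → 8 + 29 = 37. Stack: [37]
LOAD_CONST → push 1. Stack: [37, 1]
BINARY_OP + → 37 + 1 = 38. Stack: [38]
STORE_FAST v → v=38. Stack: []
LOAD_CONST → push 9. Stack: [9]
LOAD_FAST a → push 35. Stack: [9, 35]
BINARY_OP + → 9 + 35 = 44. Stack: [44]
LOAD_FAST c → push 29. Stack: [44, 29]
BINARY_OP + → 44 + 29 = 73. Stack: [73]
STORE_FAST m → m=73. Stack: []
LOAD_CONST → push 0. Stack: [0]
STORE_FAST i → i=0. Stack: []
LOAD_FAST i → push 0. Stack: [0]
LOAD_CONST → push 2. Stack: [0, 2]
COMPARE_OP bool(<) → 0 vs 2 = True. Stack: [True]
POP_JUMP_IF_FALSE → pop True; no jump. Stack: []
LOAD_FAST v → push 38. Stack: [38]
LOAD_CONST → push 2. Stack: [38, 2]
BINARY_OP * → 38 * 2 = 76. Stack: [76]
STORE_FAST v → v=76. Stack: []
LOAD_FAST i → push 0. Stack: [0]
LOAD_CONST → push 1. Stack: [0, 1]
BINARY_OP + → 0 + 1 = 1. Stack: [1]
STORE_FAST i → i=1. Stack: []
LOAD_FAST i → push 1. Stack: [1]
LOAD_CONST → push 2. Stack: [1, 2]
COMPARE_OP bool(<) → 1 vs 2 = True. Stack: [True]
POP_JUMP_IF_FALSE → pop True; no jump. Stack: []
LOAD_FAST v → push 76. Stack: [76]
LOAD_CONST → push 2. Stack: [76, 2]
BINARY_OP * → 76 * 2 = 152. Stack: [152]
STORE_FAST v → v=152. Stack: []
LOAD_FAST i → push 1. Stack: [1]
LOAD_CONST → push 1. Stack: [1, 1]
BINARY_OP + → 1 + 1 = 2. Stack: [2]
STORE_FAST i → i=2. Stack: []
LOAD_FAST i → push 2. Stack: [2]
LOAD_CONST → push 2. Stack: [2, 2]
COMPARE_OP bool(<) → 2 vs 2 = False. Stack: [False]
POP_JUMP_IF_FALSE → pop False; jump. Stack: []
LOAD_FAST v → push 152. Stack: [152]
RETURN_VALUE → return 152.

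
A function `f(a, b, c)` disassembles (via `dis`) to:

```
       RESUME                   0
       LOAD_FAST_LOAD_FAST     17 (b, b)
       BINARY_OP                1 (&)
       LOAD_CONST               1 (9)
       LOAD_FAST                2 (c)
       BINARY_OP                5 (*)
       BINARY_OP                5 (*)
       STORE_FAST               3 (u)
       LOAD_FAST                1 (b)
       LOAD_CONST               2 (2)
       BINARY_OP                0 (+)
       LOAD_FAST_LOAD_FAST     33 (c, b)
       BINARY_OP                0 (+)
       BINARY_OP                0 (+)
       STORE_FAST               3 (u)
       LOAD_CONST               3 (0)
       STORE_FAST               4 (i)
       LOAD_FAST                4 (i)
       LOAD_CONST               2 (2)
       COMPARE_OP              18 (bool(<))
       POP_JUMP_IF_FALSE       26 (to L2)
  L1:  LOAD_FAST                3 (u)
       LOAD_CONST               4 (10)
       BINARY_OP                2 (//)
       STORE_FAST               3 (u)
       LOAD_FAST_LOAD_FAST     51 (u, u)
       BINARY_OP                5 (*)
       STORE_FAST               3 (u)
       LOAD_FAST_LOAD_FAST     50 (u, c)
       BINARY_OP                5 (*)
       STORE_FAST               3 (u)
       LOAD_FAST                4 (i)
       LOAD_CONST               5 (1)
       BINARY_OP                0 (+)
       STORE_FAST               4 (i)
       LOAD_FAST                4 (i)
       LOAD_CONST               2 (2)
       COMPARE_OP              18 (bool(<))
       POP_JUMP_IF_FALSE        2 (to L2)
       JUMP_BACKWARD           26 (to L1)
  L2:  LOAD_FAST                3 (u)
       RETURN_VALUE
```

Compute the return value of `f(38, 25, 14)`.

LOAD_FAST_LOAD_FAST b,b → push 25,25. Stack: [25, 25]
BINARY_OP & → 25 & 25 = 25. Stack: [25]
LOAD_CONST → push 9. Stack: [25, 9]
LOAD_FAST c → push 14. Stack: [25, 9, 14]
BINARY_OP * → 9 * 14 = 126. Stack: [25, 126]
BINARY_OP * → 25 * 126 = 3150. Stack: [3150]
STORE_FAST u → u=3150. Stack: []
LOAD_FAST b → push 25. Stack: [25]
LOAD_CONST → push 2. Stack: [25, 2]
BINARY_OP + → 25 + 2 = 27. Stack: [27]
LOAD_FAST_LOAD_FAST c,b → push 14,25. Stack: [27, 14, 25]
BINARY_OP + → 14 + 25 = 39. Stack: [27, 39]
BINARY_OP + → 27 + 39 = 66. Stack: [66]
STORE_FAST u → u=66. Stack: []
LOAD_CONST → push 0. Stack: [0]
STORE_FAST i → i=0. Stack: []
LOAD_FAST i → push 0. Stack: [0]
LOAD_CONST → push 2. Stack: [0, 2]
COMPARE_OP bool(<) → 0 vs 2 = True. Stack: [True]
POP_JUMP_IF_FALSE → pop True; no jump. Stack: []
LOAD_FAST u → push 66. Stack: [66]
LOAD_CONST → push 10. Stack: [66, 10]
BINARY_OP // → 66 // 10 = 6. Stack: [6]
STORE_FAST u → u=6. Stack: []
LOAD_FAST_LOAD_FAST u,u → push 6,6. Stack: [6, 6]
BINARY_OP * → 6 * 6 = 36. Stack: [36]
STORE_FAST u → u=36. Stack: []
LOAD_FAST_LOAD_FAST u,c → push 36,14. Stack: [36, 14]
BINARY_OP * → 36 * 14 = 504. Stack: [504]
STORE_FAST u → u=504. Stack: []
LOAD_FAST i → push 0. Stack: [0]
LOAD_CONST → push 1. Stack: [0, 1]
BINARY_OP + → 0 + 1 = 1. Stack: [1]
STORE_FAST i → i=1. Stack: []
LOAD_FAST i → push 1. Stack: [1]
LOAD_CONST → push 2. Stack: [1, 2]
COMPARE_OP bool(<) → 1 vs 2 = True. Stack: [True]
POP_JUMP_IF_FALSE → pop True; no jump. Stack: []
LOAD_FAST u → push 504. Stack: [504]
LOAD_CONST → push 10. Stack: [504, 10]
BINARY_OP // → 504 // 10 = 50. Stack: [50]
STORE_FAST u → u=50. Stack: []
LOAD_FAST_LOAD_FAST u,u → push 50,50. Stack: [50, 50]
BINARY_OP * → 50 * 50 = 2500. Stack: [2500]
STORE_FAST u → u=2500. Stack: []
LOAD_FAST_LOAD_FAST u,c → push 2500,14. Stack: [2500, 14]
BINARY_OP * → 2500 * 14 = 35000. Stack: [35000]
STORE_FAST u → u=35000. Stack: []
LOAD_FAST i → push 1. Stack: [1]
LOAD_CONST → push 1. Stack: [1, 1]
BINARY_OP + → 1 + 1 = 2. Stack: [2]
STORE_FAST i → i=2. Stack: []
LOAD_FAST i → push 2. Stack: [2]
LOAD_CONST → push 2. Stack: [2, 2]
COMPARE_OP bool(<) → 2 vs 2 = False. Stack: [False]
POP_JUMP_IF_FALSE → pop False; jump. Stack: []
LOAD_FAST u → push 35000. Stack: [35000]
RETURN_VALUE → return 35000.

35000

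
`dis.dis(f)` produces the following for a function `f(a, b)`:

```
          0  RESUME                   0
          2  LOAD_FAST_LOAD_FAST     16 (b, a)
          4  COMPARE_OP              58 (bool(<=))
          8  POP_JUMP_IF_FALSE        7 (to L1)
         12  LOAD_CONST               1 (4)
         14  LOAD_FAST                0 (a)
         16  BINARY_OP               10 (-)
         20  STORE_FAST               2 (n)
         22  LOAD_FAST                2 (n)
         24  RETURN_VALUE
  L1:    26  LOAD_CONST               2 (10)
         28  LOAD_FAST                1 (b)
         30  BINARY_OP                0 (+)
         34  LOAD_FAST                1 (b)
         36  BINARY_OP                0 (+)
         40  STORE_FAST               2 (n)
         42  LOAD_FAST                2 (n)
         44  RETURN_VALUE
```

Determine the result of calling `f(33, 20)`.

-29

LOAD_FAST_LOAD_FAST b,a → push 20,33. Stack: [20, 33]
COMPARE_OP bool(<=) → 20 vs 33 = True. Stack: [True]
POP_JUMP_IF_FALSE → pop True; no jump. Stack: []
LOAD_CONST → push 4. Stack: [4]
LOAD_FAST a → push 33. Stack: [4, 33]
BINARY_OP - → 4 - 33 = -29. Stack: [-29]
STORE_FAST n → n=-29. Stack: []
LOAD_FAST n → push -29. Stack: [-29]
RETURN_VALUE → return -29.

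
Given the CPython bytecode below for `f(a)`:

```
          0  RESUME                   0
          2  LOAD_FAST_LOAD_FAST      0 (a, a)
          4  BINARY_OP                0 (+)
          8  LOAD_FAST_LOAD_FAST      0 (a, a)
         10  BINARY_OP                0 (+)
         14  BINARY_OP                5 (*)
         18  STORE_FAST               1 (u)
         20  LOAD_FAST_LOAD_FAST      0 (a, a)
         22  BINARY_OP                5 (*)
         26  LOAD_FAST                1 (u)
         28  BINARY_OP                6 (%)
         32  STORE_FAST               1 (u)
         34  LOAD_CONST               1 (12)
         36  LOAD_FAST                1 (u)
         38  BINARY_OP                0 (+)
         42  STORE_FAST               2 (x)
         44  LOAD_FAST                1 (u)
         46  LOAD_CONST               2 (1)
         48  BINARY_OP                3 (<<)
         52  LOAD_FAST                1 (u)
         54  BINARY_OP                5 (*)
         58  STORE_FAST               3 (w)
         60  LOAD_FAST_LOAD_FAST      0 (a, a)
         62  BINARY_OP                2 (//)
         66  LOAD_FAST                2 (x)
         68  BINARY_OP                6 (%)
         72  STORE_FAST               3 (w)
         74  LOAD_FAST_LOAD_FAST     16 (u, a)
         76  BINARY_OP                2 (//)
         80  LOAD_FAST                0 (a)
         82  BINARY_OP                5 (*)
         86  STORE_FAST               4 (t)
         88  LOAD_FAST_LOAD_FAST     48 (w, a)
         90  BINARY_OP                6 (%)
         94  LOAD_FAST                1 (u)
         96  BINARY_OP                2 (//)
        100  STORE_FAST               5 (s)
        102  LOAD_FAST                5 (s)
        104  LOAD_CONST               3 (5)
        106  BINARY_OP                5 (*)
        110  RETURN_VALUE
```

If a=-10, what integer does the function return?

LOAD_FAST_LOAD_FAST a,a → push -10,-10. Stack: [-10, -10]
BINARY_OP + → -10 + -10 = -20. Stack: [-20]
LOAD_FAST_LOAD_FAST a,a → push -10,-10. Stack: [-20, -10, -10]
BINARY_OP + → -10 + -10 = -20. Stack: [-20, -20]
BINARY_OP * → -20 * -20 = 400. Stack: [400]
STORE_FAST u → u=400. Stack: []
LOAD_FAST_LOAD_FAST a,a → push -10,-10. Stack: [-10, -10]
BINARY_OP * → -10 * -10 = 100. Stack: [100]
LOAD_FAST u → push 400. Stack: [100, 400]
BINARY_OP % → 100 % 400 = 100. Stack: [100]
STORE_FAST u → u=100. Stack: []
LOAD_CONST → push 12. Stack: [12]
LOAD_FAST u → push 100. Stack: [12, 100]
BINARY_OP + → 12 + 100 = 112. Stack: [112]
STORE_FAST x → x=112. Stack: []
LOAD_FAST u → push 100. Stack: [100]
LOAD_CONST → push 1. Stack: [100, 1]
BINARY_OP << → 100 << 1 = 200. Stack: [200]
LOAD_FAST u → push 100. Stack: [200, 100]
BINARY_OP * → 200 * 100 = 20000. Stack: [20000]
STORE_FAST w → w=20000. Stack: []
LOAD_FAST_LOAD_FAST a,a → push -10,-10. Stack: [-10, -10]
BINARY_OP // → -10 // -10 = 1. Stack: [1]
LOAD_FAST x → push 112. Stack: [1, 112]
BINARY_OP % → 1 % 112 = 1. Stack: [1]
STORE_FAST w → w=1. Stack: []
LOAD_FAST_LOAD_FAST u,a → push 100,-10. Stack: [100, -10]
BINARY_OP // → 100 // -10 = -10. Stack: [-10]
LOAD_FAST a → push -10. Stack: [-10, -10]
BINARY_OP * → -10 * -10 = 100. Stack: [100]
STORE_FAST t → t=100. Stack: []
LOAD_FAST_LOAD_FAST w,a → push 1,-10. Stack: [1, -10]
BINARY_OP % → 1 % -10 = -9. Stack: [-9]
LOAD_FAST u → push 100. Stack: [-9, 100]
BINARY_OP // → -9 // 100 = -1. Stack: [-1]
STORE_FAST s → s=-1. Stack: []
LOAD_FAST s → push -1. Stack: [-1]
LOAD_CONST → push 5. Stack: [-1, 5]
BINARY_OP * → -1 * 5 = -5. Stack: [-5]
RETURN_VALUE → return -5.

-5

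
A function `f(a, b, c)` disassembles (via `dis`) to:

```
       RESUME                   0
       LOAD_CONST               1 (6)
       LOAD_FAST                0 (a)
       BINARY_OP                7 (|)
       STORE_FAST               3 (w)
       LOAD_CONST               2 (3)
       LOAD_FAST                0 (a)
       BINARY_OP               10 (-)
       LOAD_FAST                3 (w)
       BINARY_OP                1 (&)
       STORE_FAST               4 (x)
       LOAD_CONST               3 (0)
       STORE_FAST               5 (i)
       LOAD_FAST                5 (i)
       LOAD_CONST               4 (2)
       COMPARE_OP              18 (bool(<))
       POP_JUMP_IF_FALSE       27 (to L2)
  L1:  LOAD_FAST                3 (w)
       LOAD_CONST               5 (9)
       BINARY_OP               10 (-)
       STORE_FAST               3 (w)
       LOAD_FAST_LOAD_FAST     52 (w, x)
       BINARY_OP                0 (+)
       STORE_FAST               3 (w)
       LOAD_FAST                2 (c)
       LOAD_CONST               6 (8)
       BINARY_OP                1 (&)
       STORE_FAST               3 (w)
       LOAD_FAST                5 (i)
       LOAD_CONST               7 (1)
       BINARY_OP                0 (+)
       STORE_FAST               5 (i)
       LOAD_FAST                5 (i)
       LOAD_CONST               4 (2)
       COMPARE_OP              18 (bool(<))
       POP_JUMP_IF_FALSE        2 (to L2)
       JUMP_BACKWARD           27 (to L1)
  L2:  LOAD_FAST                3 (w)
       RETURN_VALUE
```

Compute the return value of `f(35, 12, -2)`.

LOAD_CONST → push 6. Stack: [6]
LOAD_FAST a → push 35. Stack: [6, 35]
BINARY_OP | → 6 | 35 = 39. Stack: [39]
STORE_FAST w → w=39. Stack: []
LOAD_CONST → push 3. Stack: [3]
LOAD_FAST a → push 35. Stack: [3, 35]
BINARY_OP - → 3 - 35 = -32. Stack: [-32]
LOAD_FAST w → push 39. Stack: [-32, 39]
BINARY_OP & → -32 & 39 = 32. Stack: [32]
STORE_FAST x → x=32. Stack: []
LOAD_CONST → push 0. Stack: [0]
STORE_FAST i → i=0. Stack: []
LOAD_FAST i → push 0. Stack: [0]
LOAD_CONST → push 2. Stack: [0, 2]
COMPARE_OP bool(<) → 0 vs 2 = True. Stack: [True]
POP_JUMP_IF_FALSE → pop True; no jump. Stack: []
LOAD_FAST w → push 39. Stack: [39]
LOAD_CONST → push 9. Stack: [39, 9]
BINARY_OP - → 39 - 9 = 30. Stack: [30]
STORE_FAST w → w=30. Stack: []
LOAD_FAST_LOAD_FAST w,x → push 30,32. Stack: [30, 32]
BINARY_OP + → 30 + 32 = 62. Stack: [62]
STORE_FAST w → w=62. Stack: []
LOAD_FAST c → push -2. Stack: [-2]
LOAD_CONST → push 8. Stack: [-2, 8]
BINARY_OP & → -2 & 8 = 8. Stack: [8]
STORE_FAST w → w=8. Stack: []
LOAD_FAST i → push 0. Stack: [0]
LOAD_CONST → push 1. Stack: [0, 1]
BINARY_OP + → 0 + 1 = 1. Stack: [1]
STORE_FAST i → i=1. Stack: []
LOAD_FAST i → push 1. Stack: [1]
LOAD_CONST → push 2. Stack: [1, 2]
COMPARE_OP bool(<) → 1 vs 2 = True. Stack: [True]
POP_JUMP_IF_FALSE → pop True; no jump. Stack: []
LOAD_FAST w → push 8. Stack: [8]
LOAD_CONST → push 9. Stack: [8, 9]
BINARY_OP - → 8 - 9 = -1. Stack: [-1]
STORE_FAST w → w=-1. Stack: []
LOAD_FAST_LOAD_FAST w,x → push -1,32. Stack: [-1, 32]
BINARY_OP + → -1 + 32 = 31. Stack: [31]
STORE_FAST w → w=31. Stack: []
LOAD_FAST c → push -2. Stack: [-2]
LOAD_CONST → push 8. Stack: [-2, 8]
BINARY_OP & → -2 & 8 = 8. Stack: [8]
STORE_FAST w → w=8. Stack: []
LOAD_FAST i → push 1. Stack: [1]
LOAD_CONST → push 1. Stack: [1, 1]
BINARY_OP + → 1 + 1 = 2. Stack: [2]
STORE_FAST i → i=2. Stack: []
LOAD_FAST i → push 2. Stack: [2]
LOAD_CONST → push 2. Stack: [2, 2]
COMPARE_OP bool(<) → 2 vs 2 = False. Stack: [False]
POP_JUMP_IF_FALSE → pop False; jump. Stack: []
LOAD_FAST w → push 8. Stack: [8]
RETURN_VALUE → return 8.

8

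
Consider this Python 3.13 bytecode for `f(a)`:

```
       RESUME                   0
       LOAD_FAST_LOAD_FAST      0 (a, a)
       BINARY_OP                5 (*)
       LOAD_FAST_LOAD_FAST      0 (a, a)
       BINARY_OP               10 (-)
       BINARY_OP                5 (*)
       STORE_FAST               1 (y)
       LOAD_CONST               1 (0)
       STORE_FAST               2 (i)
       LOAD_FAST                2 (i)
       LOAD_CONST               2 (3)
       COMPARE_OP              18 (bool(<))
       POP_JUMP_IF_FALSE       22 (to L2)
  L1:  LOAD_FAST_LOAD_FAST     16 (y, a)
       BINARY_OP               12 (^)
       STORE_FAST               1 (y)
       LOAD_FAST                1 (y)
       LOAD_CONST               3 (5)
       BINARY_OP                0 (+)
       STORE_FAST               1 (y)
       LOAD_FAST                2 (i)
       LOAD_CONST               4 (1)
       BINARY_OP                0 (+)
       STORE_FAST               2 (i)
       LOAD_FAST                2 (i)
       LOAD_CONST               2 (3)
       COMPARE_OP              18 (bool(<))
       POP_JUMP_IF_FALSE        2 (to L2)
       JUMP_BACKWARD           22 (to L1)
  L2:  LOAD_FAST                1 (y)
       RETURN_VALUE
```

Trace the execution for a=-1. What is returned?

LOAD_FAST_LOAD_FAST a,a → push -1,-1. Stack: [-1, -1]
BINARY_OP * → -1 * -1 = 1. Stack: [1]
LOAD_FAST_LOAD_FAST a,a → push -1,-1. Stack: [1, -1, -1]
BINARY_OP - → -1 - -1 = 0. Stack: [1, 0]
BINARY_OP * → 1 * 0 = 0. Stack: [0]
STORE_FAST y → y=0. Stack: []
LOAD_CONST → push 0. Stack: [0]
STORE_FAST i → i=0. Stack: []
LOAD_FAST i → push 0. Stack: [0]
LOAD_CONST → push 3. Stack: [0, 3]
COMPARE_OP bool(<) → 0 vs 3 = True. Stack: [True]
POP_JUMP_IF_FALSE → pop True; no jump. Stack: []
LOAD_FAST_LOAD_FAST y,a → push 0,-1. Stack: [0, -1]
BINARY_OP ^ → 0 ^ -1 = -1. Stack: [-1]
STORE_FAST y → y=-1. Stack: []
LOAD_FAST y → push -1. Stack: [-1]
LOAD_CONST → push 5. Stack: [-1, 5]
BINARY_OP + → -1 + 5 = 4. Stack: [4]
STORE_FAST y → y=4. Stack: []
LOAD_FAST i → push 0. Stack: [0]
LOAD_CONST → push 1. Stack: [0, 1]
BINARY_OP + → 0 + 1 = 1. Stack: [1]
STORE_FAST i → i=1. Stack: []
LOAD_FAST i → push 1. Stack: [1]
LOAD_CONST → push 3. Stack: [1, 3]
COMPARE_OP bool(<) → 1 vs 3 = True. Stack: [True]
POP_JUMP_IF_FALSE → pop True; no jump. Stack: []
LOAD_FAST_LOAD_FAST y,a → push 4,-1. Stack: [4, -1]
BINARY_OP ^ → 4 ^ -1 = -5. Stack: [-5]
STORE_FAST y → y=-5. Stack: []
LOAD_FAST y → push -5. Stack: [-5]
LOAD_CONST → push 5. Stack: [-5, 5]
BINARY_OP + → -5 + 5 = 0. Stack: [0]
STORE_FAST y → y=0. Stack: []
LOAD_FAST i → push 1. Stack: [1]
LOAD_CONST → push 1. Stack: [1, 1]
BINARY_OP + → 1 + 1 = 2. Stack: [2]
STORE_FAST i → i=2. Stack: []
LOAD_FAST i → push 2. Stack: [2]
LOAD_CONST → push 3. Stack: [2, 3]
COMPARE_OP bool(<) → 2 vs 3 = True. Stack: [True]
POP_JUMP_IF_FALSE → pop True; no jump. Stack: []
LOAD_FAST_LOAD_FAST y,a → push 0,-1. Stack: [0, -1]
BINARY_OP ^ → 0 ^ -1 = -1. Stack: [-1]
STORE_FAST y → y=-1. Stack: []
LOAD_FAST y → push -1. Stack: [-1]
LOAD_CONST → push 5. Stack: [-1, 5]
BINARY_OP + → -1 + 5 = 4. Stack: [4]
STORE_FAST y → y=4. Stack: []
LOAD_FAST i → push 2. Stack: [2]
LOAD_CONST → push 1. Stack: [2, 1]
BINARY_OP + → 2 + 1 = 3. Stack: [3]
STORE_FAST i → i=3. Stack: []
LOAD_FAST i → push 3. Stack: [3]
LOAD_CONST → push 3. Stack: [3, 3]
COMPARE_OP bool(<) → 3 vs 3 = False. Stack: [False]
POP_JUMP_IF_FALSE → pop False; jump. Stack: []
LOAD_FAST y → push 4. Stack: [4]
RETURN_VALUE → return 4.

4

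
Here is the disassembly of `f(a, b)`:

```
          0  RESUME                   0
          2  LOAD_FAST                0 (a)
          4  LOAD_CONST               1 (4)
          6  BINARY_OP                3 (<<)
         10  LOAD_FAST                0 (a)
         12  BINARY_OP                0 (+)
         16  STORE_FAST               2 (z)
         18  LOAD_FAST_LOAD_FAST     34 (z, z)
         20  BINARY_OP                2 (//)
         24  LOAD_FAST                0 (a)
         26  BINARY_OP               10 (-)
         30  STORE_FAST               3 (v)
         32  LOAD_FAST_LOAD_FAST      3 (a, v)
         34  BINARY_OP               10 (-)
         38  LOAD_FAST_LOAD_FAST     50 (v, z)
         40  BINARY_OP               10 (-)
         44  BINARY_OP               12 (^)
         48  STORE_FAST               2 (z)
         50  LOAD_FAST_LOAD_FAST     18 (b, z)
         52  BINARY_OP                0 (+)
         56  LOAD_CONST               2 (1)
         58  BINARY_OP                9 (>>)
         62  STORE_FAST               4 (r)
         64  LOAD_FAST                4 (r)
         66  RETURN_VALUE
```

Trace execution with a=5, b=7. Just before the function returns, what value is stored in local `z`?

-82

LOAD_FAST a → push 5. Stack: [5]
LOAD_CONST → push 4. Stack: [5, 4]
BINARY_OP << → 5 << 4 = 80. Stack: [80]
LOAD_FAST a → push 5. Stack: [80, 5]
BINARY_OP + → 80 + 5 = 85. Stack: [85]
STORE_FAST z → z=85. Stack: []
LOAD_FAST_LOAD_FAST z,z → push 85,85. Stack: [85, 85]
BINARY_OP // → 85 // 85 = 1. Stack: [1]
LOAD_FAST a → push 5. Stack: [1, 5]
BINARY_OP - → 1 - 5 = -4. Stack: [-4]
STORE_FAST v → v=-4. Stack: []
LOAD_FAST_LOAD_FAST a,v → push 5,-4. Stack: [5, -4]
BINARY_OP - → 5 - -4 = 9. Stack: [9]
LOAD_FAST_LOAD_FAST v,z → push -4,85. Stack: [9, -4, 85]
BINARY_OP - → -4 - 85 = -89. Stack: [9, -89]
BINARY_OP ^ → 9 ^ -89 = -82. Stack: [-82]
STORE_FAST z → z=-82. Stack: []
LOAD_FAST_LOAD_FAST b,z → push 7,-82. Stack: [7, -82]
BINARY_OP + → 7 + -82 = -75. Stack: [-75]
LOAD_CONST → push 1. Stack: [-75, 1]
BINARY_OP >> → -75 >> 1 = -38. Stack: [-38]
STORE_FAST r → r=-38. Stack: []
LOAD_FAST r → push -38. Stack: [-38]
RETURN_VALUE → return -38.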